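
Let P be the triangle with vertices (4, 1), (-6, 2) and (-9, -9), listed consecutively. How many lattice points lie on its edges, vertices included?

The number of boundary lattice points is Σ gcd(|Δx|,|Δy|) = gcd(10,1) + gcd(3,11) + gcd(13,10) = 1+1+1 = 3.

3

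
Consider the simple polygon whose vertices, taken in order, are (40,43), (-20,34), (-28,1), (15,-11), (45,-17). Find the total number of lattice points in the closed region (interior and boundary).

3159

By the shoelace formula, twice the signed area is |(40·34 − (-20)·43) + ((-20)·1 − (-28)·34) + ((-28)·(-11) − 15·1) + (15·(-17) − 45·(-11)) + (45·43 − 40·(-17))| = 6300, so the area is 3150.
The number of boundary lattice points is Σ gcd(|Δx|,|Δy|) = gcd(60,9) + gcd(8,33) + gcd(43,12) + gcd(30,6) + gcd(5,60) = 3+1+1+6+5 = 16.
Pick's theorem gives I = A − B/2 + 1 = 3150 − 16/2 + 1 = 3143, so the closed region contains I + B = 3143 + 16 = 3159 lattice points.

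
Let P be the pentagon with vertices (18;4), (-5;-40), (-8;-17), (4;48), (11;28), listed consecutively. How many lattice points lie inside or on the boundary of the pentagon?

Using the shoelace formula, 2A = |[18·(-40) − (-5)·4] + [(-5)·(-17) − (-8)·(-40)] + [(-8)·48 − 4·(-17)] + [4·28 − 11·48] + [11·4 − 18·28]| = 2127, so the area is 2127/2.
Along each edge there are gcd(|Δx|,|Δy|)+1 lattice points, so counting each shared vertex once the boundary has gcd(23,44) + gcd(3,23) + gcd(12,65) + gcd(7,20) + gcd(7,24) = 1+1+1+1+1 = 5.
Pick's theorem gives I = A − B/2 + 1 = 2127/2 − 5/2 + 1 = 1062, so the closed region contains I + B = 1062 + 5 = 1067 lattice points.

1067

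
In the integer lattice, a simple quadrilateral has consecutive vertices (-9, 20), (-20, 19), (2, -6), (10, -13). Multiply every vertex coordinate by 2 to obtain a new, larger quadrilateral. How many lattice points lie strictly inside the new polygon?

853

By the shoelace formula, twice the signed area is |[(-9)·19 − (-20)·20] + [(-20)·(-6) − 2·19] + [2·(-13) − 10·(-6)] + [10·20 − (-9)·(-13)]| = 428, so the area is 214.
Summing gcd(|Δx|,|Δy|) over the edges gives the boundary count: gcd(11,1) + gcd(22,25) + gcd(8,7) + gcd(19,33) = 1+1+1+1 = 4.
Scaling by 2 multiplies the area by 2² = 4 (so the new area is 856) and multiplies the boundary lattice-point count by 2, giving 8.
By Pick's theorem, the interior count of the dilated polygon is 856 − 8/2 + 1 = 853.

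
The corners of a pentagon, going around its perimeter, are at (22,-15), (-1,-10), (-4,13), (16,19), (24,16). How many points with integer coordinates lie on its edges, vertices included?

6

The number of boundary lattice points is Σ gcd(|Δx|,|Δy|) = gcd(23,5) + gcd(3,23) + gcd(20,6) + gcd(8,3) + gcd(2,31) = 1+1+2+1+1 = 6.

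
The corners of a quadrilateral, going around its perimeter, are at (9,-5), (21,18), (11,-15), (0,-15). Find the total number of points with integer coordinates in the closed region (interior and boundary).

The shoelace formula gives twice the area as |[9·18 − 21·(-5)] + [21·(-15) − 11·18] + [11·(-15) − 0·(-15)] + [0·(-5) − 9·(-15)]| = 276, so the area is 138.
Along each edge there are gcd(|Δx|,|Δy|)+1 lattice points, so counting each shared vertex once the boundary has gcd(12,23) + gcd(10,33) + gcd(11,0) + gcd(9,10) = 1+1+11+1 = 14.
Pick's theorem gives I = A − B/2 + 1 = 138 − 14/2 + 1 = 132, so the closed region contains I + B = 132 + 14 = 146 lattice points.

146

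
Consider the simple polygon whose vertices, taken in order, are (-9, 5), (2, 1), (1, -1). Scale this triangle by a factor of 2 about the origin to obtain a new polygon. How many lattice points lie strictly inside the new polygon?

49

By the shoelace formula, twice the signed area is |[(-9)·1 − 2·5] + [2·(-1) − 1·1] + [1·5 − (-9)·(-1)]| = 26, so the area is 13.
The number of boundary lattice points is Σ gcd(|Δx|,|Δy|) = gcd(11,4) + gcd(1,2) + gcd(10,6) = 1+1+2 = 4.
Scaling by 2 multiplies the area by 2² = 4 (so the new area is 52) and multiplies the boundary lattice-point count by 2, giving 8.
By Pick's theorem, the interior count of the dilated polygon is 52 − 8/2 + 1 = 49.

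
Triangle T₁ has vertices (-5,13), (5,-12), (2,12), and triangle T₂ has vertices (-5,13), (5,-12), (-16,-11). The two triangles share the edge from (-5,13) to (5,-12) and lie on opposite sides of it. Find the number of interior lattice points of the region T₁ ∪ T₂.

The union is the simple quadrilateral with vertices (-5,13), (2,12), (5,-12), (-16,-11) in order.
The shoelace formula gives twice the area as |[(-5)·12 − 2·13] + [2·(-12) − 5·12] + [5·(-11) − (-16)·(-12)] + [(-16)·13 − (-5)·(-11)]| = 680, so the area is 340.
Summing gcd(|Δx|,|Δy|) over the edges gives the boundary count: gcd(7,1) + gcd(3,24) + gcd(21,1) + gcd(11,24) = 1+3+1+1 = 6.
By Pick's theorem I = A − B/2 + 1 = 340 − 6/2 + 1 = 338.

338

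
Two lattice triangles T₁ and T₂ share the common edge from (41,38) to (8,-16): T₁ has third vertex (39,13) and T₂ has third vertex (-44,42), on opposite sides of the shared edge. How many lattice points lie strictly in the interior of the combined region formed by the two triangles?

2718

The union is the simple quadrilateral with vertices (41,38), (39,13), (8,-16), (-44,42) in order.
The shoelace formula gives twice the area as |[41·13 − 39·38] + [39·(-16) − 8·13] + [8·42 − (-44)·(-16)] + [(-44)·38 − 41·42]| = 5439, so the area is 5439/2.
The number of boundary lattice points is Σ gcd(|Δx|,|Δy|) = gcd(2,25) + gcd(31,29) + gcd(52,58) + gcd(85,4) = 1+1+2+1 = 5.
By Pick's theorem I = A − B/2 + 1 = 5439/2 − 5/2 + 1 = 2718.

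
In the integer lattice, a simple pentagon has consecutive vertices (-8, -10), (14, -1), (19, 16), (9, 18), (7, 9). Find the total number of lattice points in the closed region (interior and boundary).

277

The shoelace formula gives twice the area as |[(-8)·(-1) − 14·(-10)] + [14·16 − 19·(-1)] + [19·18 − 9·16] + [9·9 − 7·18] + [7·(-10) − (-8)·9]| = 546, so the area is 273.
Along each edge there are gcd(|Δx|,|Δy|)+1 lattice points, so counting each shared vertex once the boundary has gcd(22,9) + gcd(5,17) + gcd(10,2) + gcd(2,9) + gcd(15,19) = 1+1+2+1+1 = 6.
Pick's theorem gives I = A − B/2 + 1 = 273 − 6/2 + 1 = 271, so the closed region contains I + B = 271 + 6 = 277 lattice points.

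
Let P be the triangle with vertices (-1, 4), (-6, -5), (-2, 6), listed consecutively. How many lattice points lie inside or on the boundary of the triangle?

Using the shoelace formula, 2A = |[(-1)·(-5) − (-6)·4] + [(-6)·6 − (-2)·(-5)] + [(-2)·4 − (-1)·6]| = 19, so the area is 9.5.
Summing gcd(|Δx|,|Δy|) over the edges gives the boundary count: gcd(5,9) + gcd(4,11) + gcd(1,2) = 1+1+1 = 3.
Pick's theorem gives I = A − B/2 + 1 = 9.5 − 3/2 + 1 = 9, so the closed region contains I + B = 9 + 3 = 12 lattice points.

12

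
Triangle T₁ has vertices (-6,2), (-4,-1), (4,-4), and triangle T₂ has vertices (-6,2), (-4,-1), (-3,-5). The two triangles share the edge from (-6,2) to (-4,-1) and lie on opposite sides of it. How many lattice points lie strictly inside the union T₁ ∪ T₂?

The union is the simple quadrilateral with vertices (-6,2), (4,-4), (-4,-1), (-3,-5) in order.
Using the shoelace formula, 2A = |[(-6)·(-4) − 4·2] + [4·(-1) − (-4)·(-4)] + [(-4)·(-5) − (-3)·(-1)] + [(-3)·2 − (-6)·(-5)]| = 23, so the area is 23/2.
Summing gcd(|Δx|,|Δy|) over the edges gives the boundary count: gcd(10,6) + gcd(8,3) + gcd(1,4) + gcd(3,7) = 2+1+1+1 = 5.
By Pick's theorem I = A − B/2 + 1 = 23/2 − 5/2 + 1 = 10.

10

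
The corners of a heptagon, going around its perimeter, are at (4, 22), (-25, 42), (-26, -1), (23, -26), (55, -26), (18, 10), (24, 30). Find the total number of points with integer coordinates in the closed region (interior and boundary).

The shoelace formula gives twice the area as |(4·42 − (-25)·22) + ((-25)·(-1) − (-26)·42) + ((-26)·(-26) − 23·(-1)) + (23·(-26) − 55·(-26)) + (55·10 − 18·(-26)) + (18·30 − 24·10) + (24·22 − 4·30)| = 5092, so the area is 2546.
Summing gcd(|Δx|,|Δy|) over the edges gives the boundary count: gcd(29,20) + gcd(1,43) + gcd(49,25) + gcd(32,0) + gcd(37,36) + gcd(6,20) + gcd(20,8) = 1+1+1+32+1+2+4 = 42.
Pick's theorem gives I = A − B/2 + 1 = 2546 − 42/2 + 1 = 2526, so the closed region contains I + B = 2526 + 42 = 2568 lattice points.

2568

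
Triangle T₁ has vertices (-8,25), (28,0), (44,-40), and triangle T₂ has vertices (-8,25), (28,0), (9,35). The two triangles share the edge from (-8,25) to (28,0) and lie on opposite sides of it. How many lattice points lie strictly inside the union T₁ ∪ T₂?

902

The union is the simple quadrilateral with vertices (-8,25), (44,-40), (28,0), (9,35) in order.
Using the shoelace formula, 2A = |((-8)·(-40) − 44·25) + (44·0 − 28·(-40)) + (28·35 − 9·0) + (9·25 − (-8)·35)| = 1825, so the area is 912.5.
Summing gcd(|Δx|,|Δy|) over the edges gives the boundary count: gcd(52,65) + gcd(16,40) + gcd(19,35) + gcd(17,10) = 13+8+1+1 = 23.
By Pick's theorem I = A − B/2 + 1 = 912.5 − 23/2 + 1 = 902.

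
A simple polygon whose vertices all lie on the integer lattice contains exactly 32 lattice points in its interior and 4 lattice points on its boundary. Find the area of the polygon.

33

Pick's theorem states A = I + B/2 − 1, so A = 32 + 4/2 − 1 = 33.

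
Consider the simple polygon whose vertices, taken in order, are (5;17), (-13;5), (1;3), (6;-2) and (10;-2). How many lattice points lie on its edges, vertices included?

18

Along each edge there are gcd(|Δx|,|Δy|)+1 lattice points, so counting each shared vertex once the boundary has gcd(18,12) + gcd(14,2) + gcd(5,5) + gcd(4,0) + gcd(5,19) = 6+2+5+4+1 = 18.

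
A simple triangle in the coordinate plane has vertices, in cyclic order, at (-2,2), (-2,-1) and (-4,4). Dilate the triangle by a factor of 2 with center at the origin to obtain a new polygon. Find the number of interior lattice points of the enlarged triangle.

7

By the shoelace formula, twice the signed area is |[(-2)·(-1) − (-2)·2] + [(-2)·4 − (-4)·(-1)] + [(-4)·2 − (-2)·4]| = 6, so the area is 3.
Summing gcd(|Δx|,|Δy|) over the edges gives the boundary count: gcd(0,3) + gcd(2,5) + gcd(2,2) = 3+1+2 = 6.
Scaling by 2 multiplies the area by 2² = 4 (so the new area is 12) and multiplies the boundary lattice-point count by 2, giving 12.
By Pick's theorem, the interior count of the dilated polygon is 12 − 12/2 + 1 = 7.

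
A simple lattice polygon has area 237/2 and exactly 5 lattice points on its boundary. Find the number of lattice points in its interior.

117

From Pick's theorem, I = A − B/2 + 1 = 237/2 − 5/2 + 1 = 117.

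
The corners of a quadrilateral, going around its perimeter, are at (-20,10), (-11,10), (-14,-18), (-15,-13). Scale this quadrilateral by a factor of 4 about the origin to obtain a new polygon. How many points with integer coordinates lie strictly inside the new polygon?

The shoelace formula gives twice the area as |((-20)·10 − (-11)·10) + ((-11)·(-18) − (-14)·10) + ((-14)·(-13) − (-15)·(-18)) + ((-15)·10 − (-20)·(-13))| = 250, so the area is 125.
Along each edge there are gcd(|Δx|,|Δy|)+1 lattice points, so counting each shared vertex once the boundary has gcd(9,0) + gcd(3,28) + gcd(1,5) + gcd(5,23) = 9+1+1+1 = 12.
Scaling by 4 multiplies the area by 4² = 16 (so the new area is 2000) and multiplies the boundary lattice-point count by 4, giving 48.
By Pick's theorem, the interior count of the dilated polygon is 2000 − 48/2 + 1 = 1977.

1977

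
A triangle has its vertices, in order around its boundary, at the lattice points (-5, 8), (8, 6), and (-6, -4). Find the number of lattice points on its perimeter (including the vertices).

The number of boundary lattice points is Σ gcd(|Δx|,|Δy|) = gcd(13,2) + gcd(14,10) + gcd(1,12) = 1+2+1 = 4.

4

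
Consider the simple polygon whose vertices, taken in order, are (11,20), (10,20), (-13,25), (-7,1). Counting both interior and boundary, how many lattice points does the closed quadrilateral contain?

276

By the shoelace formula, twice the signed area is |[11·20 − 10·20] + [10·25 − (-13)·20] + [(-13)·1 − (-7)·25] + [(-7)·20 − 11·1]| = 541, so the area is 541/2.
Summing gcd(|Δx|,|Δy|) over the edges gives the boundary count: gcd(1,0) + gcd(23,5) + gcd(6,24) + gcd(18,19) = 1+1+6+1 = 9.
Pick's theorem gives I = A − B/2 + 1 = 541/2 − 9/2 + 1 = 267, so the closed region contains I + B = 267 + 9 = 276 lattice points.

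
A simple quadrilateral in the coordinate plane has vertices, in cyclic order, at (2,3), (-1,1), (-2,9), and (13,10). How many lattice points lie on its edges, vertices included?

4

Summing gcd(|Δx|,|Δy|) over the edges gives the boundary count: gcd(3,2) + gcd(1,8) + gcd(15,1) + gcd(11,7) = 1+1+1+1 = 4.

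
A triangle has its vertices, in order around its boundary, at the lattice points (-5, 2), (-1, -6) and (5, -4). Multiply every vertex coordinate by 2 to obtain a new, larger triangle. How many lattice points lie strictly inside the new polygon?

The shoelace formula gives twice the area as |[(-5)·(-6) − (-1)·2] + [(-1)·(-4) − 5·(-6)] + [5·2 − (-5)·(-4)]| = 56, so the area is 28.
Along each edge there are gcd(|Δx|,|Δy|)+1 lattice points, so counting each shared vertex once the boundary has gcd(4,8) + gcd(6,2) + gcd(10,6) = 4+2+2 = 8.
Scaling by 2 multiplies the area by 2² = 4 (so the new area is 112) and multiplies the boundary lattice-point count by 2, giving 16.
By Pick's theorem, the interior count of the dilated polygon is 112 − 16/2 + 1 = 105.

105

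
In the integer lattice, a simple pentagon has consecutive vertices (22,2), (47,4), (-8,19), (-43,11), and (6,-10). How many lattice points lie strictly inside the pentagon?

Using the shoelace formula, 2A = |(22·4 − 47·2) + (47·19 − (-8)·4) + ((-8)·11 − (-43)·19) + ((-43)·(-10) − 6·11) + (6·2 − 22·(-10))| = 2244, so the area is 1122.
Summing gcd(|Δx|,|Δy|) over the edges gives the boundary count: gcd(25,2) + gcd(55,15) + gcd(35,8) + gcd(49,21) + gcd(16,12) = 1+5+1+7+4 = 18.
Pick's theorem gives I = A − B/2 + 1 = 1122 − 18/2 + 1 = 1114.

1114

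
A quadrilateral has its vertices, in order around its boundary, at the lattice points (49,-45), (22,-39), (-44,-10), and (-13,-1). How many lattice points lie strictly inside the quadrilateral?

The shoelace formula gives twice the area as |[49·(-39) − 22·(-45)] + [22·(-10) − (-44)·(-39)] + [(-44)·(-1) − (-13)·(-10)] + [(-13)·(-45) − 49·(-1)]| = 2309, so the area is 2309/2.
The number of boundary lattice points is Σ gcd(|Δx|,|Δy|) = gcd(27,6) + gcd(66,29) + gcd(31,9) + gcd(62,44) = 3+1+1+2 = 7.
Pick's theorem gives I = A − B/2 + 1 = 2309/2 − 7/2 + 1 = 1152.

1152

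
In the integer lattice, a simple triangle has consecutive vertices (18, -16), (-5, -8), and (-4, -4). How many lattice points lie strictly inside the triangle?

By the shoelace formula, twice the signed area is |(18·(-8) − (-5)·(-16)) + ((-5)·(-4) − (-4)·(-8)) + ((-4)·(-16) − 18·(-4))| = 100, so the area is 50.
Along each edge there are gcd(|Δx|,|Δy|)+1 lattice points, so counting each shared vertex once the boundary has gcd(23,8) + gcd(1,4) + gcd(22,12) = 1+1+2 = 4.
Pick's theorem gives I = A − B/2 + 1 = 50 − 4/2 + 1 = 49.

49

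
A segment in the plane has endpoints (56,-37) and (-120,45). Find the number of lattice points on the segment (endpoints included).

3

The number of lattice points on a segment between lattice points is gcd(|Δx|,|Δy|) + 1 = gcd(176,82) + 1 = 2 + 1 = 3.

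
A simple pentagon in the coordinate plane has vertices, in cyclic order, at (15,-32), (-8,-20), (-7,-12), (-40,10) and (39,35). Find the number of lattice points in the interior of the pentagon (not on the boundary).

2350

By the shoelace formula, twice the signed area is |[15·(-20) − (-8)·(-32)] + [(-8)·(-12) − (-7)·(-20)] + [(-7)·10 − (-40)·(-12)] + [(-40)·35 − 39·10] + [39·(-32) − 15·35]| = 4713, so the area is 2356.5.
The number of boundary lattice points is Σ gcd(|Δx|,|Δy|) = gcd(23,12) + gcd(1,8) + gcd(33,22) + gcd(79,25) + gcd(24,67) = 1+1+11+1+1 = 15.
By Pick's theorem A = I + B/2 − 1, so I = 2356.5 − 15/2 + 1 = 2350.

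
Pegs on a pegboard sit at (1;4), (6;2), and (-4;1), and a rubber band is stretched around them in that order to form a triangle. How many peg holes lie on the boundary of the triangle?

3

Along each edge there are gcd(|Δx|,|Δy|)+1 lattice points, so counting each shared vertex once the boundary has gcd(5,2) + gcd(10,1) + gcd(5,3) = 1+1+1 = 3.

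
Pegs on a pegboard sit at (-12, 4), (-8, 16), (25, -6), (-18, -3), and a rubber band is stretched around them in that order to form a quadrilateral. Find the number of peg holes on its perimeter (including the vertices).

17

The number of boundary lattice points is Σ gcd(|Δx|,|Δy|) = gcd(4,12) + gcd(33,22) + gcd(43,3) + gcd(6,7) = 4+11+1+1 = 17.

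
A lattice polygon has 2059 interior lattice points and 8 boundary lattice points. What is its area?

Pick's theorem states A = I + B/2 − 1, so A = 2059 + 8/2 − 1 = 2062.

2062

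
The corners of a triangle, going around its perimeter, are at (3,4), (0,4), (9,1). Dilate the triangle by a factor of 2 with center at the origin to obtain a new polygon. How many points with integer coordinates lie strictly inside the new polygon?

10

By the shoelace formula, twice the signed area is |[3·4 − 0·4] + [0·1 − 9·4] + [9·4 − 3·1]| = 9, so the area is 4.5.
Along each edge there are gcd(|Δx|,|Δy|)+1 lattice points, so counting each shared vertex once the boundary has gcd(3,0) + gcd(9,3) + gcd(6,3) = 3+3+3 = 9.
Scaling by 2 multiplies the area by 2² = 4 (so the new area is 18) and multiplies the boundary lattice-point count by 2, giving 18.
By Pick's theorem, the interior count of the dilated polygon is 18 − 18/2 + 1 = 10.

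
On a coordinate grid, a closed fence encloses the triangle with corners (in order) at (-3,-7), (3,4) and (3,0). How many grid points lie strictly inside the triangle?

10

By the shoelace formula, twice the signed area is |((-3)·4 − 3·(-7)) + (3·0 − 3·4) + (3·(-7) − (-3)·0)| = 24, so the area is 12.
Along each edge there are gcd(|Δx|,|Δy|)+1 lattice points, so counting each shared vertex once the boundary has gcd(6,11) + gcd(0,4) + gcd(6,7) = 1+4+1 = 6.
By Pick's theorem A = I + B/2 − 1, so I = 12 − 6/2 + 1 = 10.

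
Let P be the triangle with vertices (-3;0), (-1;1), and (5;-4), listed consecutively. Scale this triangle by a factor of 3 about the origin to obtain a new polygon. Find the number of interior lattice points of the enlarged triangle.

The shoelace formula gives twice the area as |((-3)·1 − (-1)·0) + ((-1)·(-4) − 5·1) + (5·0 − (-3)·(-4))| = 16, so the area is 8.
Summing gcd(|Δx|,|Δy|) over the edges gives the boundary count: gcd(2,1) + gcd(6,5) + gcd(8,4) = 1+1+4 = 6.
Scaling by 3 multiplies the area by 3² = 9 (so the new area is 72) and multiplies the boundary lattice-point count by 3, giving 18.
By Pick's theorem, the interior count of the dilated polygon is 72 − 18/2 + 1 = 64.

64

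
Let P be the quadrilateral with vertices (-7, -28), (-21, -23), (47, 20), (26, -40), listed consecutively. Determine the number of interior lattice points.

By the shoelace formula, twice the signed area is |[(-7)·(-23) − (-21)·(-28)] + [(-21)·20 − 47·(-23)] + [47·(-40) − 26·20] + [26·(-28) − (-7)·(-40)]| = 3174, so the area is 1587.
The number of boundary lattice points is Σ gcd(|Δx|,|Δy|) = gcd(14,5) + gcd(68,43) + gcd(21,60) + gcd(33,12) = 1+1+3+3 = 8.
Pick's theorem gives I = A − B/2 + 1 = 1587 − 8/2 + 1 = 1584.

1584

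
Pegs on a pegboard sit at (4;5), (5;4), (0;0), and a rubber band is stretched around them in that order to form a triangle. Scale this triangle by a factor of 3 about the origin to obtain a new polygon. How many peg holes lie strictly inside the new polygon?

37

Using the shoelace formula, 2A = |(4·4 − 5·5) + (5·0 − 0·4) + (0·5 − 4·0)| = 9, so the area is 4.5.
Summing gcd(|Δx|,|Δy|) over the edges gives the boundary count: gcd(1,1) + gcd(5,4) + gcd(4,5) = 1+1+1 = 3.
Scaling by 3 multiplies the area by 3² = 9 (so the new area is 40.5) and multiplies the boundary lattice-point count by 3, giving 9.
By Pick's theorem, the interior count of the dilated polygon is 40.5 − 9/2 + 1 = 37.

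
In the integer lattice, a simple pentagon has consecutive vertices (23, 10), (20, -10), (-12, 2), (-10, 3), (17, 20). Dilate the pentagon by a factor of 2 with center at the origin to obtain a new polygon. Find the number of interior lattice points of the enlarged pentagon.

The shoelace formula gives twice the area as |[23·(-10) − 20·10] + [20·2 − (-12)·(-10)] + [(-12)·3 − (-10)·2] + [(-10)·20 − 17·3] + [17·10 − 23·20]| = 1067, so the area is 1067/2.
The number of boundary lattice points is Σ gcd(|Δx|,|Δy|) = gcd(3,20) + gcd(32,12) + gcd(2,1) + gcd(27,17) + gcd(6,10) = 1+4+1+1+2 = 9.
Scaling by 2 multiplies the area by 2² = 4 (so the new area is 2134) and multiplies the boundary lattice-point count by 2, giving 18.
By Pick's theorem, the interior count of the dilated polygon is 2134 − 18/2 + 1 = 2126.

2126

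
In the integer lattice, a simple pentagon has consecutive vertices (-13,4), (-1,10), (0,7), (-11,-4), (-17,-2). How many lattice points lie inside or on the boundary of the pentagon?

By the shoelace formula, twice the signed area is |((-13)·10 − (-1)·4) + ((-1)·7 − 0·10) + (0·(-4) − (-11)·7) + ((-11)·(-2) − (-17)·(-4)) + ((-17)·4 − (-13)·(-2))| = 196, so the area is 98.
Summing gcd(|Δx|,|Δy|) over the edges gives the boundary count: gcd(12,6) + gcd(1,3) + gcd(11,11) + gcd(6,2) + gcd(4,6) = 6+1+11+2+2 = 22.
Pick's theorem gives I = A − B/2 + 1 = 98 − 22/2 + 1 = 88, so the closed region contains I + B = 88 + 22 = 110 lattice points.

110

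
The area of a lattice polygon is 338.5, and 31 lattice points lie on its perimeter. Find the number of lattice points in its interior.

From Pick's theorem, I = A − B/2 + 1 = 338.5 − 31/2 + 1 = 324.

324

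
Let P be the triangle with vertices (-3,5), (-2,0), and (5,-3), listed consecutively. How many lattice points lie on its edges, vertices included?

10

The number of boundary lattice points is Σ gcd(|Δx|,|Δy|) = gcd(1,5) + gcd(7,3) + gcd(8,8) = 1+1+8 = 10.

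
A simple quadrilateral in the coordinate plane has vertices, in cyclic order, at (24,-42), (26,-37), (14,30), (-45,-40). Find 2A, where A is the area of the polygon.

5142

By the shoelace formula, twice the signed area is |(24·(-37) − 26·(-42)) + (26·30 − 14·(-37)) + (14·(-40) − (-45)·30) + ((-45)·(-42) − 24·(-40))| = 5142, so the area is 2571.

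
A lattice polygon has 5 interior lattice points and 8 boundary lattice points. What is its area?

Pick's theorem states A = I + B/2 − 1, so A = 5 + 8/2 − 1 = 8.

8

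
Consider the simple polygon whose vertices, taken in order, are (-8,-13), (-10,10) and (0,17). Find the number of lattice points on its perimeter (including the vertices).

The number of boundary lattice points is Σ gcd(|Δx|,|Δy|) = gcd(2,23) + gcd(10,7) + gcd(8,30) = 1+1+2 = 4.

4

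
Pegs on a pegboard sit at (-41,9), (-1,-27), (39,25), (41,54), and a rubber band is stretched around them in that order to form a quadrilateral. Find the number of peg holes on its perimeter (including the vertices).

10

Summing gcd(|Δx|,|Δy|) over the edges gives the boundary count: gcd(40,36) + gcd(40,52) + gcd(2,29) + gcd(82,45) = 4+4+1+1 = 10.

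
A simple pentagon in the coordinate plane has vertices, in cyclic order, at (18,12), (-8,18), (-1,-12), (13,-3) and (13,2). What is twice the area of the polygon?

The shoelace formula gives twice the area as |(18·18 − (-8)·12) + ((-8)·(-12) − (-1)·18) + ((-1)·(-3) − 13·(-12)) + (13·2 − 13·(-3)) + (13·12 − 18·2)| = 878, so the area is 439.

878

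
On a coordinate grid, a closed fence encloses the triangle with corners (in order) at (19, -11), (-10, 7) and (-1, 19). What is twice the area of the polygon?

510

Using the shoelace formula, 2A = |[19·7 − (-10)·(-11)] + [(-10)·19 − (-1)·7] + [(-1)·(-11) − 19·19]| = 510, so the area is 255.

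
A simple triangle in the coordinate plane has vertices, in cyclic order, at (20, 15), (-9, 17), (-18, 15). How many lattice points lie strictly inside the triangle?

Using the shoelace formula, 2A = |(20·17 − (-9)·15) + ((-9)·15 − (-18)·17) + ((-18)·15 − 20·15)| = 76, so the area is 38.
The number of boundary lattice points is Σ gcd(|Δx|,|Δy|) = gcd(29,2) + gcd(9,2) + gcd(38,0) = 1+1+38 = 40.
Pick's theorem gives I = A − B/2 + 1 = 38 − 40/2 + 1 = 19.

19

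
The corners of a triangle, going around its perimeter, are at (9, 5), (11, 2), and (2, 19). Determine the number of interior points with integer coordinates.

Using the shoelace formula, 2A = |[9·2 − 11·5] + [11·19 − 2·2] + [2·5 − 9·19]| = 7, so the area is 3.5.
Summing gcd(|Δx|,|Δy|) over the edges gives the boundary count: gcd(2,3) + gcd(9,17) + gcd(7,14) = 1+1+7 = 9.
Pick's theorem gives I = A − B/2 + 1 = 3.5 − 9/2 + 1 = 0.

0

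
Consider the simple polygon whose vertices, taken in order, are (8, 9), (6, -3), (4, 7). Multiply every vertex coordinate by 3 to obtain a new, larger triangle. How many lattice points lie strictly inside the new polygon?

190

By the shoelace formula, twice the signed area is |[8·(-3) − 6·9] + [6·7 − 4·(-3)] + [4·9 − 8·7]| = 44, so the area is 22.
Summing gcd(|Δx|,|Δy|) over the edges gives the boundary count: gcd(2,12) + gcd(2,10) + gcd(4,2) = 2+2+2 = 6.
Scaling by 3 multiplies the area by 3² = 9 (so the new area is 198) and multiplies the boundary lattice-point count by 3, giving 18.
By Pick's theorem, the interior count of the dilated polygon is 198 − 18/2 + 1 = 190.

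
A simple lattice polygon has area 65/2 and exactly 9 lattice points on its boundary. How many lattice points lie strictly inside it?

29

Pick's theorem A = I + B/2 − 1 rearranges to I = A − B/2 + 1 = 65/2 − 9/2 + 1 = 29.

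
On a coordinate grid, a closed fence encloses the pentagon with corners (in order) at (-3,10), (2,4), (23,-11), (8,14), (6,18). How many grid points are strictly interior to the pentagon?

214

Using the shoelace formula, 2A = |((-3)·4 − 2·10) + (2·(-11) − 23·4) + (23·14 − 8·(-11)) + (8·18 − 6·14) + (6·10 − (-3)·18)| = 438, so the area is 219.
The number of boundary lattice points is Σ gcd(|Δx|,|Δy|) = gcd(5,6) + gcd(21,15) + gcd(15,25) + gcd(2,4) + gcd(9,8) = 1+3+5+2+1 = 12.
Pick's theorem gives I = A − B/2 + 1 = 219 − 12/2 + 1 = 214.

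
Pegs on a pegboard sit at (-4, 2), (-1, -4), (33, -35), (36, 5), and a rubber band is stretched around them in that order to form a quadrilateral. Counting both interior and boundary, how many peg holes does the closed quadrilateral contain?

855

Using the shoelace formula, 2A = |[(-4)·(-4) − (-1)·2] + [(-1)·(-35) − 33·(-4)] + [33·5 − 36·(-35)] + [36·2 − (-4)·5]| = 1702, so the area is 851.
The number of boundary lattice points is Σ gcd(|Δx|,|Δy|) = gcd(3,6) + gcd(34,31) + gcd(3,40) + gcd(40,3) = 3+1+1+1 = 6.
Pick's theorem gives I = A − B/2 + 1 = 851 − 6/2 + 1 = 849, so the closed region contains I + B = 849 + 6 = 855 lattice points.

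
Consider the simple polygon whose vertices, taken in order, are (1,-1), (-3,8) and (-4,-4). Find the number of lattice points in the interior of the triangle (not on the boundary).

28

Using the shoelace formula, 2A = |[1·8 − (-3)·(-1)] + [(-3)·(-4) − (-4)·8] + [(-4)·(-1) − 1·(-4)]| = 57, so the area is 57/2.
The number of boundary lattice points is Σ gcd(|Δx|,|Δy|) = gcd(4,9) + gcd(1,12) + gcd(5,3) = 1+1+1 = 3.
By Pick's theorem A = I + B/2 − 1, so I = 57/2 − 3/2 + 1 = 28.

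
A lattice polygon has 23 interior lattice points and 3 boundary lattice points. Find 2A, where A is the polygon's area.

By Pick's theorem, A = I + B/2 − 1 = 23 + 3/2 − 1 = 47/2.
Hence 2A = 47.

47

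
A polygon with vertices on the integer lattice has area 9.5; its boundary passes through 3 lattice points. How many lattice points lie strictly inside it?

From Pick's theorem, I = A − B/2 + 1 = 9.5 − 3/2 + 1 = 9.

9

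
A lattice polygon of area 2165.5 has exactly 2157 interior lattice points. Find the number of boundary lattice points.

Pick's theorem gives A = I + B/2 − 1, so B = 2(A − I + 1) = 2(2165.5 − 2157 + 1) = 19.

19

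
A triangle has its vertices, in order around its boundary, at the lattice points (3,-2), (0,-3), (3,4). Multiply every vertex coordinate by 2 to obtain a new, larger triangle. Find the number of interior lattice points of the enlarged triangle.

29

By the shoelace formula, twice the signed area is |[3·(-3) − 0·(-2)] + [0·4 − 3·(-3)] + [3·(-2) − 3·4]| = 18, so the area is 9.
Along each edge there are gcd(|Δx|,|Δy|)+1 lattice points, so counting each shared vertex once the boundary has gcd(3,1) + gcd(3,7) + gcd(0,6) = 1+1+6 = 8.
Scaling by 2 multiplies the area by 2² = 4 (so the new area is 36) and multiplies the boundary lattice-point count by 2, giving 16.
By Pick's theorem, the interior count of the dilated polygon is 36 − 16/2 + 1 = 29.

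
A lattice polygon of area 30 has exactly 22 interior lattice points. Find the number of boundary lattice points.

18

Pick's theorem gives A = I + B/2 − 1, so B = 2(A − I + 1) = 2(30 − 22 + 1) = 18.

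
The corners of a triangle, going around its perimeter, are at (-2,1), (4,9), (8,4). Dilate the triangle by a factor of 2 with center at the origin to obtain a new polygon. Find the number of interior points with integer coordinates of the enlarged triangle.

By the shoelace formula, twice the signed area is |((-2)·9 − 4·1) + (4·4 − 8·9) + (8·1 − (-2)·4)| = 62, so the area is 31.
The number of boundary lattice points is Σ gcd(|Δx|,|Δy|) = gcd(6,8) + gcd(4,5) + gcd(10,3) = 2+1+1 = 4.
Scaling by 2 multiplies the area by 2² = 4 (so the new area is 124) and multiplies the boundary lattice-point count by 2, giving 8.
By Pick's theorem, the interior count of the dilated polygon is 124 − 8/2 + 1 = 121.

121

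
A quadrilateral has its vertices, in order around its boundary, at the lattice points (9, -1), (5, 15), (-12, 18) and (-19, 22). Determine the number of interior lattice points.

Using the shoelace formula, 2A = |[9·15 − 5·(-1)] + [5·18 − (-12)·15] + [(-12)·22 − (-19)·18] + [(-19)·(-1) − 9·22]| = 309, so the area is 154.5.
Summing gcd(|Δx|,|Δy|) over the edges gives the boundary count: gcd(4,16) + gcd(17,3) + gcd(7,4) + gcd(28,23) = 4+1+1+1 = 7.
Pick's theorem gives I = A − B/2 + 1 = 154.5 − 7/2 + 1 = 152.

152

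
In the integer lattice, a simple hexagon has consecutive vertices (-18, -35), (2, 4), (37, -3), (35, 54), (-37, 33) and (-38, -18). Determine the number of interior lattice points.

4007

The shoelace formula gives twice the area as |((-18)·4 − 2·(-35)) + (2·(-3) − 37·4) + (37·54 − 35·(-3)) + (35·33 − (-37)·54) + ((-37)·(-18) − (-38)·33) + ((-38)·(-35) − (-18)·(-18))| = 8026, so the area is 4013.
Along each edge there are gcd(|Δx|,|Δy|)+1 lattice points, so counting each shared vertex once the boundary has gcd(20,39) + gcd(35,7) + gcd(2,57) + gcd(72,21) + gcd(1,51) + gcd(20,17) = 1+7+1+3+1+1 = 14.
By Pick's theorem A = I + B/2 − 1, so I = 4013 − 14/2 + 1 = 4007.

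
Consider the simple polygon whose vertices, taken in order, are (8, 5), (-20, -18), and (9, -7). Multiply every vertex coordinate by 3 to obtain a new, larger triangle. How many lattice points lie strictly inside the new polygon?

1612

Using the shoelace formula, 2A = |(8·(-18) − (-20)·5) + ((-20)·(-7) − 9·(-18)) + (9·5 − 8·(-7))| = 359, so the area is 359/2.
Summing gcd(|Δx|,|Δy|) over the edges gives the boundary count: gcd(28,23) + gcd(29,11) + gcd(1,12) = 1+1+1 = 3.
Scaling by 3 multiplies the area by 3² = 9 (so the new area is 3231/2) and multiplies the boundary lattice-point count by 3, giving 9.
By Pick's theorem, the interior count of the dilated polygon is 3231/2 − 9/2 + 1 = 1612.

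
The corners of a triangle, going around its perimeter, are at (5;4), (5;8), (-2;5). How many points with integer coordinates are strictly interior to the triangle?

The shoelace formula gives twice the area as |(5·8 − 5·4) + (5·5 − (-2)·8) + ((-2)·4 − 5·5)| = 28, so the area is 14.
The number of boundary lattice points is Σ gcd(|Δx|,|Δy|) = gcd(0,4) + gcd(7,3) + gcd(7,1) = 4+1+1 = 6.
Pick's theorem gives I = A − B/2 + 1 = 14 − 6/2 + 1 = 12.

12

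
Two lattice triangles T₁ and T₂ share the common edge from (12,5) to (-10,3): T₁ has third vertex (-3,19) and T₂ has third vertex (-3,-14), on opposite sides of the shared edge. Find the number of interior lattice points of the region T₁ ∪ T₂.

362

The union is the simple quadrilateral with vertices (12,5), (-3,19), (-10,3), (-3,-14) in order.
The shoelace formula gives twice the area as |(12·19 − (-3)·5) + ((-3)·3 − (-10)·19) + ((-10)·(-14) − (-3)·3) + ((-3)·5 − 12·(-14))| = 726, so the area is 363.
Along each edge there are gcd(|Δx|,|Δy|)+1 lattice points, so counting each shared vertex once the boundary has gcd(15,14) + gcd(7,16) + gcd(7,17) + gcd(15,19) = 1+1+1+1 = 4.
By Pick's theorem I = A − B/2 + 1 = 363 − 4/2 + 1 = 362.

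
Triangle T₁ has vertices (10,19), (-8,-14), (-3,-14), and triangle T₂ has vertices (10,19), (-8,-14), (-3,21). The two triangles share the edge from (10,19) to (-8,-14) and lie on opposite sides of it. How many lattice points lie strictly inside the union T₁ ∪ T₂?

The union is the simple quadrilateral with vertices (10,19), (-3,-14), (-8,-14), (-3,21) in order.
By the shoelace formula, twice the signed area is |[10·(-14) − (-3)·19] + [(-3)·(-14) − (-8)·(-14)] + [(-8)·21 − (-3)·(-14)] + [(-3)·19 − 10·21]| = 630, so the area is 315.
Summing gcd(|Δx|,|Δy|) over the edges gives the boundary count: gcd(13,33) + gcd(5,0) + gcd(5,35) + gcd(13,2) = 1+5+5+1 = 12.
By Pick's theorem I = A − B/2 + 1 = 315 − 12/2 + 1 = 310.

310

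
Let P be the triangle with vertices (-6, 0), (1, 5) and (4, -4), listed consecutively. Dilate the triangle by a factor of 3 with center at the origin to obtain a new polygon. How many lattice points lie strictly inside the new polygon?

The shoelace formula gives twice the area as |((-6)·5 − 1·0) + (1·(-4) − 4·5) + (4·0 − (-6)·(-4))| = 78, so the area is 39.
Along each edge there are gcd(|Δx|,|Δy|)+1 lattice points, so counting each shared vertex once the boundary has gcd(7,5) + gcd(3,9) + gcd(10,4) = 1+3+2 = 6.
Scaling by 3 multiplies the area by 3² = 9 (so the new area is 351) and multiplies the boundary lattice-point count by 3, giving 18.
By Pick's theorem, the interior count of the dilated polygon is 351 − 18/2 + 1 = 343.

343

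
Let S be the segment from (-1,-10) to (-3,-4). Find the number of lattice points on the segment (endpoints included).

3

The number of lattice points on a segment between lattice points is gcd(|Δx|,|Δy|) + 1 = gcd(2,6) + 1 = 2 + 1 = 3.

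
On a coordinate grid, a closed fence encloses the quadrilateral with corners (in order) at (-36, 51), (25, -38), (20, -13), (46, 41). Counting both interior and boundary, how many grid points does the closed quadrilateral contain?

By the shoelace formula, twice the signed area is |((-36)·(-38) − 25·51) + (25·(-13) − 20·(-38)) + (20·41 − 46·(-13)) + (46·51 − (-36)·41)| = 5768, so the area is 2884.
Along each edge there are gcd(|Δx|,|Δy|)+1 lattice points, so counting each shared vertex once the boundary has gcd(61,89) + gcd(5,25) + gcd(26,54) + gcd(82,10) = 1+5+2+2 = 10.
Pick's theorem gives I = A − B/2 + 1 = 2884 − 10/2 + 1 = 2880, so the closed region contains I + B = 2880 + 10 = 2890 lattice points.

2890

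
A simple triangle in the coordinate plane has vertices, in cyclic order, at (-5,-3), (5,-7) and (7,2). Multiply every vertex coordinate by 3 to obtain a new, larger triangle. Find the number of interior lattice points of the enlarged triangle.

The shoelace formula gives twice the area as |((-5)·(-7) − 5·(-3)) + (5·2 − 7·(-7)) + (7·(-3) − (-5)·2)| = 98, so the area is 49.
Summing gcd(|Δx|,|Δy|) over the edges gives the boundary count: gcd(10,4) + gcd(2,9) + gcd(12,5) = 2+1+1 = 4.
Scaling by 3 multiplies the area by 3² = 9 (so the new area is 441) and multiplies the boundary lattice-point count by 3, giving 12.
By Pick's theorem, the interior count of the dilated polygon is 441 − 12/2 + 1 = 436.

436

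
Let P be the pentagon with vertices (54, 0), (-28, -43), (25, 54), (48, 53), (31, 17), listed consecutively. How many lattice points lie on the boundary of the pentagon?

Summing gcd(|Δx|,|Δy|) over the edges gives the boundary count: gcd(82,43) + gcd(53,97) + gcd(23,1) + gcd(17,36) + gcd(23,17) = 1+1+1+1+1 = 5.

5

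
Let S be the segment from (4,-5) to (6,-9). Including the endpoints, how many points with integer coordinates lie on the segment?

The number of lattice points on a segment between lattice points is gcd(|Δx|,|Δy|) + 1 = gcd(2,4) + 1 = 2 + 1 = 3.

3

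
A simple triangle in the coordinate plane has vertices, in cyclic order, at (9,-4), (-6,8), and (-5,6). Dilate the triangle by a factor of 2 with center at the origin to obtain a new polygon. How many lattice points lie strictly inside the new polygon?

31

By the shoelace formula, twice the signed area is |(9·8 − (-6)·(-4)) + ((-6)·6 − (-5)·8) + ((-5)·(-4) − 9·6)| = 18, so the area is 9.
Summing gcd(|Δx|,|Δy|) over the edges gives the boundary count: gcd(15,12) + gcd(1,2) + gcd(14,10) = 3+1+2 = 6.
Scaling by 2 multiplies the area by 2² = 4 (so the new area is 36) and multiplies the boundary lattice-point count by 2, giving 12.
By Pick's theorem, the interior count of the dilated polygon is 36 − 12/2 + 1 = 31.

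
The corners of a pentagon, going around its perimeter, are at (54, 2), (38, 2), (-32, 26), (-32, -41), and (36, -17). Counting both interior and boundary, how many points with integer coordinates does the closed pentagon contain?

By the shoelace formula, twice the signed area is |[54·2 − 38·2] + [38·26 − (-32)·2] + [(-32)·(-41) − (-32)·26] + [(-32)·(-17) − 36·(-41)] + [36·2 − 54·(-17)]| = 6238, so the area is 3119.
The number of boundary lattice points is Σ gcd(|Δx|,|Δy|) = gcd(16,0) + gcd(70,24) + gcd(0,67) + gcd(68,24) + gcd(18,19) = 16+2+67+4+1 = 90.
Pick's theorem gives I = A − B/2 + 1 = 3119 − 90/2 + 1 = 3075, so the closed region contains I + B = 3075 + 90 = 3165 lattice points.

3165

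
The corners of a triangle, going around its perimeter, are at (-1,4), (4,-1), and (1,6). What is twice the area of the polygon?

20

The shoelace formula gives twice the area as |[(-1)·(-1) − 4·4] + [4·6 − 1·(-1)] + [1·4 − (-1)·6]| = 20, so the area is 10.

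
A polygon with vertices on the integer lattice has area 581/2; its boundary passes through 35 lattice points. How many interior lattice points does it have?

274

From Pick's theorem, I = A − B/2 + 1 = 581/2 − 35/2 + 1 = 274.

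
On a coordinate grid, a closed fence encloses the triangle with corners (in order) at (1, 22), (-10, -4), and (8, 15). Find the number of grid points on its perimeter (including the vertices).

9

The number of boundary lattice points is Σ gcd(|Δx|,|Δy|) = gcd(11,26) + gcd(18,19) + gcd(7,7) = 1+1+7 = 9.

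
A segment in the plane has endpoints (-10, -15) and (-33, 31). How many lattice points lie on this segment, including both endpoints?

24

The number of lattice points on a segment between lattice points is gcd(|Δx|,|Δy|) + 1 = gcd(23,46) + 1 = 23 + 1 = 24.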